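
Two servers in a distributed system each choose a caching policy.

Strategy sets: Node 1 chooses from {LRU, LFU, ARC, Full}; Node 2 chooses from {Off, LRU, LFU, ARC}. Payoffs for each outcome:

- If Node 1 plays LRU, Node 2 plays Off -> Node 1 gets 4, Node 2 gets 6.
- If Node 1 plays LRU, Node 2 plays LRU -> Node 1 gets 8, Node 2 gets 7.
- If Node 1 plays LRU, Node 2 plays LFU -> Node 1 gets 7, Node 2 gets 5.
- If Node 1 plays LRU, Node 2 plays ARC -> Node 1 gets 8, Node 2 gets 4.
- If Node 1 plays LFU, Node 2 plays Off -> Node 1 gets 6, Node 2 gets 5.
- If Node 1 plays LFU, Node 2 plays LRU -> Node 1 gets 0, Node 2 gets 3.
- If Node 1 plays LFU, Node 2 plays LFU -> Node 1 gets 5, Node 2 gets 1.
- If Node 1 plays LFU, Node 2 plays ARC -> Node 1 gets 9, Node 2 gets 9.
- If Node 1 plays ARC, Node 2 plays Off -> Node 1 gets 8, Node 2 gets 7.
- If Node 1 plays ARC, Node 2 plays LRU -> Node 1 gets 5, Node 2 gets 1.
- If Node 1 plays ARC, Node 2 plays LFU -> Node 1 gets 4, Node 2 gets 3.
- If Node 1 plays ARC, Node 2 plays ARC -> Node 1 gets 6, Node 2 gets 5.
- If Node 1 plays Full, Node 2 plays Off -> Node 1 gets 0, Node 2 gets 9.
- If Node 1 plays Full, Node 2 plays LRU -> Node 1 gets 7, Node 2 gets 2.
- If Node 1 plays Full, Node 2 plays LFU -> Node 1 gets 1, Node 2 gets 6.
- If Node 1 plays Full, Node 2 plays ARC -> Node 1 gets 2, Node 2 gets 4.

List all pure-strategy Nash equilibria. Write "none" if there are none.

For each strategy profile, look for a profitable unilateral deviation.
(LRU, Off): Node 1 can switch to LFU (4 → 6). Not NE.
(LRU, LRU): Node 1 gets 8, best alternative 7; Node 2 gets 7, best alternative 6. No profitable deviation — NE.
(LRU, LFU): Node 2 can switch to Off (5 → 6). Not NE.
(LRU, ARC): Node 1 can switch to LFU (8 → 9). Not NE.
(LFU, Off): Node 1 can switch to ARC (6 → 8). Not NE.
(LFU, LRU): Node 1 can switch to LRU (0 → 8). Not NE.
(LFU, LFU): Node 1 can switch to LRU (5 → 7). Not NE.
(LFU, ARC): Node 1 gets 9, best alternative 8; Node 2 gets 9, best alternative 5. No profitable deviation — NE.
(ARC, Off): Node 1 gets 8, best alternative 6; Node 2 gets 7, best alternative 5. No profitable deviation — NE.
(ARC, LRU): Node 1 can switch to LRU (5 → 8). Not NE.
(ARC, LFU): Node 1 can switch to LRU (4 → 7). Not NE.
(The remaining 5 profiles each have a profitable deviation by the same check.)

Pure-strategy Nash equilibria: (LRU, LRU) and (LFU, ARC) and (ARC, Off)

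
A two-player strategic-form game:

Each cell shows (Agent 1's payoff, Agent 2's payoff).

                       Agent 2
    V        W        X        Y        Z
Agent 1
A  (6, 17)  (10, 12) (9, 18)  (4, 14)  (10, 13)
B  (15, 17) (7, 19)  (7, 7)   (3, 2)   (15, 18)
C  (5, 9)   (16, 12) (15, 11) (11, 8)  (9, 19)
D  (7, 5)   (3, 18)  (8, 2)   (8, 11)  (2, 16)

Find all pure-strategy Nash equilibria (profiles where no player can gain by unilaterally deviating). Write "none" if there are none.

Check each profile: it is a Nash equilibrium iff no player can strictly gain by switching unilaterally.
(A, V): Agent 1 can switch to B (6 → 15). Not NE.
(A, W): Agent 1 can switch to C (10 → 16). Not NE.
(A, X): Agent 1 can switch to C (9 → 15). Not NE.
(A, Y): Agent 1 can switch to C (4 → 11). Not NE.
(A, Z): Agent 1 can switch to B (10 → 15). Not NE.
(B, V): Agent 2 can switch to W (17 → 19). Not NE.
(The remaining 14 profiles each have a profitable deviation by the same check.)

none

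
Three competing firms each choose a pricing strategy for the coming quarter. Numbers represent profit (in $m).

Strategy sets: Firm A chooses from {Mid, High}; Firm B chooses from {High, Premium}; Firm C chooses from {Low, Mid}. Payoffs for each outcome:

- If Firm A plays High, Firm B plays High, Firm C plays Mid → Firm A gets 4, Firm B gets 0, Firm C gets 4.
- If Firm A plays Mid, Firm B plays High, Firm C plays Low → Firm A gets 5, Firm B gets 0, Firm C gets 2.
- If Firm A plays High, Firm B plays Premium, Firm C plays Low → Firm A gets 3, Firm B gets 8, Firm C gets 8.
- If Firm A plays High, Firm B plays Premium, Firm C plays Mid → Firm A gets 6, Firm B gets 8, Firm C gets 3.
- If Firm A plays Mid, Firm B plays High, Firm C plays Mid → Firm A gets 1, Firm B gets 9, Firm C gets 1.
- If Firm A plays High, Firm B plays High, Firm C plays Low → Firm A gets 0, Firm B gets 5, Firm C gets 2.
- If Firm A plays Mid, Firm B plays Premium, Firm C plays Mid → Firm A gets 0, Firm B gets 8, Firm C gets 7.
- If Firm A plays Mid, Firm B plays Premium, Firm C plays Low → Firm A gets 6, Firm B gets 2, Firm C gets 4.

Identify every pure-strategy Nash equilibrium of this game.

Firm A against (High, Low): payoffs 5, 0 → best response Mid.
Firm A against (High, Mid): payoffs 1, 4 → best response High.
Firm A against (Premium, Low): payoffs 6, 3 → best response Mid.
Firm A against (Premium, Mid): payoffs 0, 6 → best response High.
Firm B against (Mid, Low): payoffs 0, 2 → best response Premium.
Firm B against (Mid, Mid): payoffs 9, 8 → best response High.
Firm B against (High, Low): payoffs 5, 8 → best response Premium.
Firm B against (High, Mid): payoffs 0, 8 → best response Premium.
Firm C against (Mid, High): payoffs 2, 1 → best response Low.
Firm C against (Mid, Premium): payoffs 4, 7 → best response Mid.
Firm C against (High, High): payoffs 2, 4 → best response Mid.
Firm C against (High, Premium): payoffs 8, 3 → best response Low.
No profile is a mutual best response for all players.

This game has no pure Nash equilibrium.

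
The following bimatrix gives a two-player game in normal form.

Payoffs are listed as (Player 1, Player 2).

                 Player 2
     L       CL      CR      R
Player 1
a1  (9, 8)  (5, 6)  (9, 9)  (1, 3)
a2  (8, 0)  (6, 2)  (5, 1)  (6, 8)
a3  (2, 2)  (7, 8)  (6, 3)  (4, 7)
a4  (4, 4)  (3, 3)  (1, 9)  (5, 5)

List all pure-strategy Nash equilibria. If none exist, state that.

Player 1 against L: payoffs 9, 8, 2, 4 → best response a1.
Player 1 against CL: payoffs 5, 6, 7, 3 → best response a3.
Player 1 against CR: payoffs 9, 5, 6, 1 → best response a1.
Player 1 against R: payoffs 1, 6, 4, 5 → best response a2.
Player 2 against a1: payoffs 8, 6, 9, 3 → best response CR.
Player 2 against a2: payoffs 0, 2, 1, 8 → best response R.
Player 2 against a3: payoffs 2, 8, 3, 7 → best response CL.
Player 2 against a4: payoffs 4, 3, 9, 5 → best response CR.
Mutual best responses: (a1, CR); (a2, R); (a3, CL).

The pure Nash equilibria are (a1, CR); (a2, R); (a3, CL).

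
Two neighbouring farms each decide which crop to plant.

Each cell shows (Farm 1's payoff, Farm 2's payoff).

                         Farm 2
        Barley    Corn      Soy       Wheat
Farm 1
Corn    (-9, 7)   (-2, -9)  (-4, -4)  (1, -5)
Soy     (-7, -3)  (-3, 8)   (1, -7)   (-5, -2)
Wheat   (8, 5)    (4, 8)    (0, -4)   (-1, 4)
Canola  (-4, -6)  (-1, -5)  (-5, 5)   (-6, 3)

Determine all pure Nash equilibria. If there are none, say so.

(Corn, Barley): Farm 1 can switch to Soy (-9 → -7). Not NE.
(Corn, Corn): Farm 1 can switch to Wheat (-2 → 4). Not NE.
(Corn, Soy): Farm 1 can switch to Soy (-4 → 1). Not NE.
(Corn, Wheat): Farm 2 can switch to Barley (-5 → 7). Not NE.
(Soy, Barley): Farm 1 can switch to Wheat (-7 → 8). Not NE.
(Soy, Corn): Farm 1 can switch to Corn (-3 → -2). Not NE.
(Wheat, Corn): Farm 1 gets 4, best alternative -1; Farm 2 gets 8, best alternative 5. No profitable deviation — NE.
(The remaining 9 profiles each have a profitable deviation by the same check.)

The unique pure-strategy Nash equilibrium is (Wheat, Corn).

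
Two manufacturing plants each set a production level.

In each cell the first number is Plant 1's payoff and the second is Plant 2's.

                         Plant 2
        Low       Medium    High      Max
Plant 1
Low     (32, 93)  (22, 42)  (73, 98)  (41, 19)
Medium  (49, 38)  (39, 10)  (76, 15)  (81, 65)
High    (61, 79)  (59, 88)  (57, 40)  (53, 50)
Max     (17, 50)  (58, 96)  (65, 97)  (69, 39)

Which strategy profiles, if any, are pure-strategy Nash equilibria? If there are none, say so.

For each strategy profile, look for a profitable unilateral deviation.
(Low, Low): Plant 1 can switch to Medium (32 → 49). Not NE.
(Low, Medium): Plant 1 can switch to Medium (22 → 39). Not NE.
(Low, High): Plant 1 can switch to Medium (73 → 76). Not NE.
(Low, Max): Plant 1 can switch to Medium (41 → 81). Not NE.
(Medium, Low): Plant 1 can switch to High (49 → 61). Not NE.
(Medium, Medium): Plant 1 can switch to High (39 → 59). Not NE.
(Medium, High): Plant 2 can switch to Low (15 → 38). Not NE.
(Medium, Max): Plant 1 gets 81, best alternative 69; Plant 2 gets 65, best alternative 38. No profitable deviation — NE.
(High, Low): Plant 2 can switch to Medium (79 → 88). Not NE.
(High, Medium): Plant 1 gets 59, best alternative 58; Plant 2 gets 88, best alternative 79. No profitable deviation — NE.
(High, High): Plant 1 can switch to Low (57 → 73). Not NE.
(High, Max): Plant 1 can switch to Medium (53 → 81). Not NE.
(The remaining 4 profiles each have a profitable deviation by the same check.)

Pure-strategy Nash equilibria: (Medium, Max); (High, Medium)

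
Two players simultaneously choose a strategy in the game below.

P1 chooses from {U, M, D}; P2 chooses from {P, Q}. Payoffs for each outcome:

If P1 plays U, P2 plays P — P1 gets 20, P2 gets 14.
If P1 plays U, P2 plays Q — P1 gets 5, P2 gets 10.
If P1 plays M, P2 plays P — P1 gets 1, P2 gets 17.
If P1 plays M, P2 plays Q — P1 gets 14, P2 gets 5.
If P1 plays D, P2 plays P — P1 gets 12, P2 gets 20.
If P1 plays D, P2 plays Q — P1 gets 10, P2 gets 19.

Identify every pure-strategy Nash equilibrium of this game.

(U, P)

(U, P): P1 gets 20, best alternative 12; P2 gets 14, best alternative 10. No profitable deviation — NE.
(U, Q): P1 can switch to M (5 → 14). Not NE.
(M, P): P1 can switch to U (1 → 20). Not NE.
(M, Q): P2 can switch to P (5 → 17). Not NE.
(D, P): P1 can switch to U (12 → 20). Not NE.
(D, Q): P1 can switch to M (10 → 14). Not NE.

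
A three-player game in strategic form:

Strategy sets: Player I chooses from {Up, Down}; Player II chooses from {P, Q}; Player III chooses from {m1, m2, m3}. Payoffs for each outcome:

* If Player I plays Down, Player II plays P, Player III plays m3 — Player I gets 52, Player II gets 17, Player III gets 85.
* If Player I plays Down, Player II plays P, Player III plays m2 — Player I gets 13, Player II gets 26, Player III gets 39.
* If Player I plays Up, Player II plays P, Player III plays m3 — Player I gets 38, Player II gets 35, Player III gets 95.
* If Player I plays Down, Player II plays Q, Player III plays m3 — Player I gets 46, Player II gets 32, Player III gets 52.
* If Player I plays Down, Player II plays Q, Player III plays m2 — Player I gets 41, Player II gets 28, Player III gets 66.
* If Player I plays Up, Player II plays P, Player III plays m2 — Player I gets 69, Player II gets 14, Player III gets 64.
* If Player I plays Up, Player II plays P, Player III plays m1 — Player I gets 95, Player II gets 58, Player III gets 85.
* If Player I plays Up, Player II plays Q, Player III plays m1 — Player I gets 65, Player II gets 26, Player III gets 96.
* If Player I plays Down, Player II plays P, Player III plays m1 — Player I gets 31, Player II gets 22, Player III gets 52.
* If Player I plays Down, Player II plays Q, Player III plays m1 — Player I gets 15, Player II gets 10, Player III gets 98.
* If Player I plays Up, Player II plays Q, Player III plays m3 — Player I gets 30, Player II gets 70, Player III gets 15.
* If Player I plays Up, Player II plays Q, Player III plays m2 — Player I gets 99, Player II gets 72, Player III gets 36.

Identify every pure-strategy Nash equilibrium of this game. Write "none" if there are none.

No pure-strategy Nash equilibrium.

For each player, find the best response to each opponent profile; mutual best responses are the pure NE.
Player I against (P, m1): payoffs 95, 31 → best response Up.
Player I against (P, m2): payoffs 69, 13 → best response Up.
Player I against (P, m3): payoffs 38, 52 → best response Down.
Player I against (Q, m1): payoffs 65, 15 → best response Up.
Player I against (Q, m2): payoffs 99, 41 → best response Up.
Player I against (Q, m3): payoffs 30, 46 → best response Down.
Player II against (Up, m1): payoffs 58, 26 → best response P.
Player II against (Up, m2): payoffs 14, 72 → best response Q.
Player II against (Up, m3): payoffs 35, 70 → best response Q.
Player II against (Down, m1): payoffs 22, 10 → best response P.
Player II against (Down, m2): payoffs 26, 28 → best response Q.
Player II against (Down, m3): payoffs 17, 32 → best response Q.
Player III against (Up, P): payoffs 85, 64, 95 → best response m3.
Player III against (Up, Q): payoffs 96, 36, 15 → best response m1.
Player III against (Down, P): payoffs 52, 39, 85 → best response m3.
Player III against (Down, Q): payoffs 98, 66, 52 → best response m1.
No profile is a mutual best response for all players.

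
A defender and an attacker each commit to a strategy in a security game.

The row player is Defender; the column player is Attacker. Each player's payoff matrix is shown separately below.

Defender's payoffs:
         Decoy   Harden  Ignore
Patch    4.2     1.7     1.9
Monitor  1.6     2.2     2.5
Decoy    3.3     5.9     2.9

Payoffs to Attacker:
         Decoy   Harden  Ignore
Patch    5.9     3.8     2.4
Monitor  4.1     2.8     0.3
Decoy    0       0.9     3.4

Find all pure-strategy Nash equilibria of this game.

(Patch, Decoy) and (Decoy, Ignore)

Mark each player's best response to every combination of opponents' strategies; a profile where every player is best-responding is a pure Nash equilibrium.
Defender against Decoy: payoffs 4.2, 1.6, 3.3 → best response Patch.
Defender against Harden: payoffs 1.7, 2.2, 5.9 → best response Decoy.
Defender against Ignore: payoffs 1.9, 2.5, 2.9 → best response Decoy.
Attacker against Patch: payoffs 5.9, 3.8, 2.4 → best response Decoy.
Attacker against Monitor: payoffs 4.1, 2.8, 0.3 → best response Decoy.
Attacker against Decoy: payoffs 0, 0.9, 3.4 → best response Ignore.
Mutual best responses: (Patch, Decoy); (Decoy, Ignore).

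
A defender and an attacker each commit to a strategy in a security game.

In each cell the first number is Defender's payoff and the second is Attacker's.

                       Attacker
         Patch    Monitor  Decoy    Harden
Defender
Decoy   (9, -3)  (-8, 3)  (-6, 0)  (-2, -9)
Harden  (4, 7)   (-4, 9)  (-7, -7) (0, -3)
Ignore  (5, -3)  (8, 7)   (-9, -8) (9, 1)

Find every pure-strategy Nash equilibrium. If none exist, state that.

The unique pure-strategy Nash equilibrium is (Ignore, Monitor).

For each strategy profile, look for a profitable unilateral deviation.
(Decoy, Patch): Attacker can switch to Monitor (-3 → 3). Not NE.
(Decoy, Monitor): Defender can switch to Harden (-8 → -4). Not NE.
(Decoy, Decoy): Attacker can switch to Monitor (0 → 3). Not NE.
(Decoy, Harden): Defender can switch to Harden (-2 → 0). Not NE.
(Harden, Patch): Defender can switch to Decoy (4 → 9). Not NE.
(Harden, Monitor): Defender can switch to Ignore (-4 → 8). Not NE.
(Harden, Decoy): Defender can switch to Decoy (-7 → -6). Not NE.
(Harden, Harden): Defender can switch to Ignore (0 → 9). Not NE.
(Ignore, Patch): Defender can switch to Decoy (5 → 9). Not NE.
(Ignore, Monitor): Defender gets 8, best alternative -4; Attacker gets 7, best alternative 1. No profitable deviation — NE.
(Ignore, Decoy): Defender can switch to Decoy (-9 → -6). Not NE.
(Ignore, Harden): Attacker can switch to Monitor (1 → 7). Not NE.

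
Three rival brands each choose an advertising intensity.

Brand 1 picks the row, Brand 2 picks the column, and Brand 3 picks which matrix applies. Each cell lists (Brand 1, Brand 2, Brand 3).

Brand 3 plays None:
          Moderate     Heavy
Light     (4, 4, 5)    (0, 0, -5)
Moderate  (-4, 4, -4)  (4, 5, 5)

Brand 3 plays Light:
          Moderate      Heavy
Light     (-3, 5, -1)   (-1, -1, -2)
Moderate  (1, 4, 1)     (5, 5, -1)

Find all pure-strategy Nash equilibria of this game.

The pure Nash equilibria are (Light, Moderate, None); (Moderate, Heavy, None).

Brand 1 against (Moderate, None): payoffs 4, -4 → best response Light.
Brand 1 against (Moderate, Light): payoffs -3, 1 → best response Moderate.
Brand 1 against (Heavy, None): payoffs 0, 4 → best response Moderate.
Brand 1 against (Heavy, Light): payoffs -1, 5 → best response Moderate.
Brand 2 against (Light, None): payoffs 4, 0 → best response Moderate.
Brand 2 against (Light, Light): payoffs 5, -1 → best response Moderate.
Brand 2 against (Moderate, None): payoffs 4, 5 → best response Heavy.
Brand 2 against (Moderate, Light): payoffs 4, 5 → best response Heavy.
Brand 3 against (Light, Moderate): payoffs 5, -1 → best response None.
Brand 3 against (Light, Heavy): payoffs -5, -2 → best response Light.
Brand 3 against (Moderate, Moderate): payoffs -4, 1 → best response Light.
Brand 3 against (Moderate, Heavy): payoffs 5, -1 → best response None.
Mutual best responses: (Light, Moderate, None); (Moderate, Heavy, None).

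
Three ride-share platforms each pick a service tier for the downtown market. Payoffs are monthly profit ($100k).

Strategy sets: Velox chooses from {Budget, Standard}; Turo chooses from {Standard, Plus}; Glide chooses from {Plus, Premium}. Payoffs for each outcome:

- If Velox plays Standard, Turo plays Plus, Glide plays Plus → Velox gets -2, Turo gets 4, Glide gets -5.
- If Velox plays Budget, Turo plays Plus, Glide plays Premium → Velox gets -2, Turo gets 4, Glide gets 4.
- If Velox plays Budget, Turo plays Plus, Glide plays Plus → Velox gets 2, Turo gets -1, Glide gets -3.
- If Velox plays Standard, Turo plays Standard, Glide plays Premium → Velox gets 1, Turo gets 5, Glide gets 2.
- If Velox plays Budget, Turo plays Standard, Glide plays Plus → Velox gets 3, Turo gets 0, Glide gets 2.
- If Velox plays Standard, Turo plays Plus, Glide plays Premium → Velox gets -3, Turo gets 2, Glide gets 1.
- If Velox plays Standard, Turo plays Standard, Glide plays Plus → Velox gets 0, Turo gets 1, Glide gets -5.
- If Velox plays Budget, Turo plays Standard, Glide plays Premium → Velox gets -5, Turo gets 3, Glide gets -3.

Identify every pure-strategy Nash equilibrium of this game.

The pure Nash equilibria are (Budget, Standard, Plus); (Budget, Plus, Premium); (Standard, Standard, Premium).

Velox against (Standard, Plus): payoffs 3, 0 → best response Budget.
Velox against (Standard, Premium): payoffs -5, 1 → best response Standard.
Velox against (Plus, Plus): payoffs 2, -2 → best response Budget.
Velox against (Plus, Premium): payoffs -2, -3 → best response Budget.
Turo against (Budget, Plus): payoffs 0, -1 → best response Standard.
Turo against (Budget, Premium): payoffs 3, 4 → best response Plus.
Turo against (Standard, Plus): payoffs 1, 4 → best response Plus.
Turo against (Standard, Premium): payoffs 5, 2 → best response Standard.
Glide against (Budget, Standard): payoffs 2, -3 → best response Plus.
Glide against (Budget, Plus): payoffs -3, 4 → best response Premium.
Glide against (Standard, Standard): payoffs -5, 2 → best response Premium.
Glide against (Standard, Plus): payoffs -5, 1 → best response Premium.
Mutual best responses: (Budget, Standard, Plus); (Budget, Plus, Premium); (Standard, Standard, Premium).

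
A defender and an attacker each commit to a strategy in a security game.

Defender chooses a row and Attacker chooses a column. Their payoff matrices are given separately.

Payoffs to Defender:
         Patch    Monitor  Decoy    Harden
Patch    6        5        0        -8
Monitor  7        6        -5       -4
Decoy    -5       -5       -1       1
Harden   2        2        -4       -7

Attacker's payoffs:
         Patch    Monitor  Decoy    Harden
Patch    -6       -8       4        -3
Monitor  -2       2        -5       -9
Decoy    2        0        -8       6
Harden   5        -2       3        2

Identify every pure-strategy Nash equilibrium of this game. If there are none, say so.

For each strategy profile, look for a profitable unilateral deviation.
(Patch, Patch): Defender can switch to Monitor (6 → 7). Not NE.
(Patch, Monitor): Defender can switch to Monitor (5 → 6). Not NE.
(Patch, Decoy): Defender gets 0, best alternative -1; Attacker gets 4, best alternative -3. No profitable deviation — NE.
(Patch, Harden): Defender can switch to Monitor (-8 → -4). Not NE.
(Monitor, Patch): Attacker can switch to Monitor (-2 → 2). Not NE.
(Monitor, Monitor): Defender gets 6, best alternative 5; Attacker gets 2, best alternative -2. No profitable deviation — NE.
(Monitor, Decoy): Defender can switch to Patch (-5 → 0). Not NE.
(Monitor, Harden): Defender can switch to Decoy (-4 → 1). Not NE.
(Decoy, Patch): Defender can switch to Patch (-5 → 6). Not NE.
(Decoy, Monitor): Defender can switch to Patch (-5 → 5). Not NE.
(Decoy, Decoy): Defender can switch to Patch (-1 → 0). Not NE.
(Decoy, Harden): Defender gets 1, best alternative -4; Attacker gets 6, best alternative 2. No profitable deviation — NE.
(Harden, Patch): Defender can switch to Patch (2 → 6). Not NE.
(Harden, Monitor): Defender can switch to Patch (2 → 5). Not NE.
(Harden, Decoy): Defender can switch to Patch (-4 → 0). Not NE.
(The remaining 1 profile has a profitable deviation by the same check.)

Pure-strategy Nash equilibria: (Patch, Decoy); (Monitor, Monitor); (Decoy, Harden)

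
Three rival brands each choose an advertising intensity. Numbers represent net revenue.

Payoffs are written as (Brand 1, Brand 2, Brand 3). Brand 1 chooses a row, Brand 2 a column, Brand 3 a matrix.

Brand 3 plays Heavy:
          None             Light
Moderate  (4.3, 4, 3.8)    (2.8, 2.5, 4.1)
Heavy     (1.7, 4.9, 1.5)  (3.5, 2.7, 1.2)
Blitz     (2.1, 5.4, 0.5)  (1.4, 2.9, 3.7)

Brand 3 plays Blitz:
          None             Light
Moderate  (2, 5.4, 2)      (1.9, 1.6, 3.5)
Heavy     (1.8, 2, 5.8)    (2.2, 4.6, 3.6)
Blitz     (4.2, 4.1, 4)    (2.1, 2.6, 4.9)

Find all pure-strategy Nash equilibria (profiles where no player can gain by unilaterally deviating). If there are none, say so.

Brand 1 against (None, Heavy): payoffs 4.3, 1.7, 2.1 → best response Moderate.
Brand 1 against (None, Blitz): payoffs 2, 1.8, 4.2 → best response Blitz.
Brand 1 against (Light, Heavy): payoffs 2.8, 3.5, 1.4 → best response Heavy.
Brand 1 against (Light, Blitz): payoffs 1.9, 2.2, 2.1 → best response Heavy.
Brand 2 against (Moderate, Heavy): payoffs 4, 2.5 → best response None.
Brand 2 against (Moderate, Blitz): payoffs 5.4, 1.6 → best response None.
Brand 2 against (Heavy, Heavy): payoffs 4.9, 2.7 → best response None.
Brand 2 against (Heavy, Blitz): payoffs 2, 4.6 → best response Light.
Brand 2 against (Blitz, Heavy): payoffs 5.4, 2.9 → best response None.
Brand 2 against (Blitz, Blitz): payoffs 4.1, 2.6 → best response None.
Brand 3 against (Moderate, None): payoffs 3.8, 2 → best response Heavy.
Brand 3 against (Moderate, Light): payoffs 4.1, 3.5 → best response Heavy.
Brand 3 against (Heavy, None): payoffs 1.5, 5.8 → best response Blitz.
Brand 3 against (Heavy, Light): payoffs 1.2, 3.6 → best response Blitz.
Brand 3 against (Blitz, None): payoffs 0.5, 4 → best response Blitz.
Brand 3 against (Blitz, Light): payoffs 3.7, 4.9 → best response Blitz.
Mutual best responses: (Moderate, None, Heavy); (Heavy, Light, Blitz); (Blitz, None, Blitz).

The pure Nash equilibria are (Moderate, None, Heavy) and (Heavy, Light, Blitz) and (Blitz, None, Blitz).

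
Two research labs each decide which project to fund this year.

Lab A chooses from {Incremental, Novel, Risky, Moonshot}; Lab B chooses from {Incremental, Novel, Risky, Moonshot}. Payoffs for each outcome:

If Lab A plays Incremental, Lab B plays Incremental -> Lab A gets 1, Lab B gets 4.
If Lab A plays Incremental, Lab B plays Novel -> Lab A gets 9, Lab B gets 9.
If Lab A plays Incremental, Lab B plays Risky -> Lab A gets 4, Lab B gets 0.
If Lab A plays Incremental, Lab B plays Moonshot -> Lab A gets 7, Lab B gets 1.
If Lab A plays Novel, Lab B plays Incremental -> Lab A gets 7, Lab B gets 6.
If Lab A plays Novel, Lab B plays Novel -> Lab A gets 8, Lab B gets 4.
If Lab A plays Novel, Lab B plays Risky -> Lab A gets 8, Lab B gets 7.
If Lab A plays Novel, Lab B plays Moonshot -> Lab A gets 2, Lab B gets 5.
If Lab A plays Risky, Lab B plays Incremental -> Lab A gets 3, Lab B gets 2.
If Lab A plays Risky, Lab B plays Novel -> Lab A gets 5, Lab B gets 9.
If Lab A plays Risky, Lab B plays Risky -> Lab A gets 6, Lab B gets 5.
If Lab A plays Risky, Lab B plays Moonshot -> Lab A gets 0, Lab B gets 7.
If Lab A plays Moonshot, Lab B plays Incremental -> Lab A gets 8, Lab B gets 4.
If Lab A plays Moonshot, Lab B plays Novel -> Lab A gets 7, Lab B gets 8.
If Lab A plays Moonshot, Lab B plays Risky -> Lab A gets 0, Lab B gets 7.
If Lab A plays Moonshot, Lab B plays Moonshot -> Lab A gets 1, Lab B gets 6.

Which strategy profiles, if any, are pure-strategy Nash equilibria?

The pure Nash equilibria are (Incremental, Novel); (Novel, Risky).

(Incremental, Incremental): Lab A can switch to Novel (1 → 7). Not NE.
(Incremental, Novel): Lab A gets 9, best alternative 8; Lab B gets 9, best alternative 4. No profitable deviation — NE.
(Incremental, Risky): Lab A can switch to Novel (4 → 8). Not NE.
(Incremental, Moonshot): Lab B can switch to Incremental (1 → 4). Not NE.
(Novel, Incremental): Lab A can switch to Moonshot (7 → 8). Not NE.
(Novel, Novel): Lab A can switch to Incremental (8 → 9). Not NE.
(Novel, Risky): Lab A gets 8, best alternative 6; Lab B gets 7, best alternative 6. No profitable deviation — NE.
(Novel, Moonshot): Lab A can switch to Incremental (2 → 7). Not NE.
(Risky, Incremental): Lab A can switch to Novel (3 → 7). Not NE.
(Risky, Novel): Lab A can switch to Incremental (5 → 9). Not NE.
(The remaining 6 profiles each have a profitable deviation by the same check.)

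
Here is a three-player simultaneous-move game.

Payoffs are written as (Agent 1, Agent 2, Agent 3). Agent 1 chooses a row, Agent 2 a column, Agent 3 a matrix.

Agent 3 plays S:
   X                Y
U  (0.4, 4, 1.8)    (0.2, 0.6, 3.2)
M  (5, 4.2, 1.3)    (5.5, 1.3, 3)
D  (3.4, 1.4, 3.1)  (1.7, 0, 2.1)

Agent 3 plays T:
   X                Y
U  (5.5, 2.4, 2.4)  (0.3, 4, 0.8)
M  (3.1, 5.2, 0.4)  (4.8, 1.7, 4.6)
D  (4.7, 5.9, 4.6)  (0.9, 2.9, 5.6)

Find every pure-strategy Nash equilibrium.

(M, X, S)

(U, X, S): Agent 1 can switch to M (0.4 → 5). Not NE.
(U, X, T): Agent 2 can switch to Y (2.4 → 4). Not NE.
(U, Y, S): Agent 1 can switch to M (0.2 → 5.5). Not NE.
(U, Y, T): Agent 1 can switch to M (0.3 → 4.8). Not NE.
(M, X, S): Agent 1 gets 5, best alternative 3.4; Agent 2 gets 4.2, best alternative 1.3; Agent 3 gets 1.3, best alternative 0.4. No profitable deviation — NE.
(M, X, T): Agent 1 can switch to U (3.1 → 5.5). Not NE.
(M, Y, S): Agent 2 can switch to X (1.3 → 4.2). Not NE.
(The remaining 5 profiles each have a profitable deviation by the same check.)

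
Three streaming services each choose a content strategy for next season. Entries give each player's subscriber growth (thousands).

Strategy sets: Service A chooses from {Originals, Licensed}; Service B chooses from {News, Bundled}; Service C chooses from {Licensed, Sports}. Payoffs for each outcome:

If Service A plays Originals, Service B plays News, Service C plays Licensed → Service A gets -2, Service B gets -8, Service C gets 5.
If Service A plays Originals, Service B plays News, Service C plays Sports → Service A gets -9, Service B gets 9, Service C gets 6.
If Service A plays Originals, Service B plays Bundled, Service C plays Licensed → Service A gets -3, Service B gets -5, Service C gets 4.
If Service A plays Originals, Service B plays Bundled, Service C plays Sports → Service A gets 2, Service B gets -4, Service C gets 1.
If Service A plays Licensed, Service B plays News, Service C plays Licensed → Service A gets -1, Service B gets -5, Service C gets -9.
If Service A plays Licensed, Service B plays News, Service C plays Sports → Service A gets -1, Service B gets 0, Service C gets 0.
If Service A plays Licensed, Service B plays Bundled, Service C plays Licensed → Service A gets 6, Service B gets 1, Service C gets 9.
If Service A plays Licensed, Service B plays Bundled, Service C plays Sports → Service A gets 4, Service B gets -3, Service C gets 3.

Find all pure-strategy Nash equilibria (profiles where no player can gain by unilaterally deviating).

The pure Nash equilibria are (Licensed, News, Sports) and (Licensed, Bundled, Licensed).

For each player, find the best response to each opponent profile; mutual best responses are the pure NE.
Service A against (News, Licensed): payoffs -2, -1 → best response Licensed.
Service A against (News, Sports): payoffs -9, -1 → best response Licensed.
Service A against (Bundled, Licensed): payoffs -3, 6 → best response Licensed.
Service A against (Bundled, Sports): payoffs 2, 4 → best response Licensed.
Service B against (Originals, Licensed): payoffs -8, -5 → best response Bundled.
Service B against (Originals, Sports): payoffs 9, -4 → best response News.
Service B against (Licensed, Licensed): payoffs -5, 1 → best response Bundled.
Service B against (Licensed, Sports): payoffs 0, -3 → best response News.
Service C against (Originals, News): payoffs 5, 6 → best response Sports.
Service C against (Originals, Bundled): payoffs 4, 1 → best response Licensed.
Service C against (Licensed, News): payoffs -9, 0 → best response Sports.
Service C against (Licensed, Bundled): payoffs 9, 3 → best response Licensed.
Mutual best responses: (Licensed, News, Sports); (Licensed, Bundled, Licensed).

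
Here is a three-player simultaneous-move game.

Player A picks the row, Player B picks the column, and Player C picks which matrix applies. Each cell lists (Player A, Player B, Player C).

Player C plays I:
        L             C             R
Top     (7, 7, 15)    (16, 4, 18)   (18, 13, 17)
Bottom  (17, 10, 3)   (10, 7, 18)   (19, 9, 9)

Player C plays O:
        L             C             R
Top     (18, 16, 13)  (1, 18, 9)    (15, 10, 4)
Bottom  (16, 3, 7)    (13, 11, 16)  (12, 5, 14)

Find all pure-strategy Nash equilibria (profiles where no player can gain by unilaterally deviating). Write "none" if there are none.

none

(Top, L, I): Player A can switch to Bottom (7 → 17). Not NE.
(Top, L, O): Player B can switch to C (16 → 18). Not NE.
(Top, C, I): Player B can switch to L (4 → 7). Not NE.
(Top, C, O): Player A can switch to Bottom (1 → 13). Not NE.
(Top, R, I): Player A can switch to Bottom (18 → 19). Not NE.
(Top, R, O): Player B can switch to L (10 → 16). Not NE.
(Bottom, L, I): Player C can switch to O (3 → 7). Not NE.
(Bottom, L, O): Player A can switch to Top (16 → 18). Not NE.
(Bottom, C, I): Player A can switch to Top (10 → 16). Not NE.
(Bottom, C, O): Player C can switch to I (16 → 18). Not NE.
(Bottom, R, I): Player B can switch to L (9 → 10). Not NE.
(Bottom, R, O): Player A can switch to Top (12 → 15). Not NE.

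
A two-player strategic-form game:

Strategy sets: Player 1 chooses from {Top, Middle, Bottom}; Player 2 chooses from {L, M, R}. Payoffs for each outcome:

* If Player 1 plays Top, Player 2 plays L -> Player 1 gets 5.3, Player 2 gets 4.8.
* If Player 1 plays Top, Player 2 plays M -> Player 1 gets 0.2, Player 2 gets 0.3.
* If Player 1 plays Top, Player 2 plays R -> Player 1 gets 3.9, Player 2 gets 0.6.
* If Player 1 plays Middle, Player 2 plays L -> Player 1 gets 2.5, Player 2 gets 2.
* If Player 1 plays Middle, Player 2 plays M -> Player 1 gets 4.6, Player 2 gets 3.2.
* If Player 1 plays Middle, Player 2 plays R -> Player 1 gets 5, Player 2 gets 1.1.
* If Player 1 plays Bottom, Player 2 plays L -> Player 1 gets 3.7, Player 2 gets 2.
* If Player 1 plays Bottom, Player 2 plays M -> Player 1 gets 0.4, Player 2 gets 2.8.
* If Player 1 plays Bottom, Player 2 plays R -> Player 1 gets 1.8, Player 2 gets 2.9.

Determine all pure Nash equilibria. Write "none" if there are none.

Mark each player's best response to every combination of opponents' strategies; a profile where every player is best-responding is a pure Nash equilibrium.
Player 1 against L: payoffs 5.3, 2.5, 3.7 → best response Top.
Player 1 against M: payoffs 0.2, 4.6, 0.4 → best response Middle.
Player 1 against R: payoffs 3.9, 5, 1.8 → best response Middle.
Player 2 against Top: payoffs 4.8, 0.3, 0.6 → best response L.
Player 2 against Middle: payoffs 2, 3.2, 1.1 → best response M.
Player 2 against Bottom: payoffs 2, 2.8, 2.9 → best response R.
Mutual best responses: (Top, L); (Middle, M).

Pure-strategy Nash equilibria: (Top, L), (Middle, M)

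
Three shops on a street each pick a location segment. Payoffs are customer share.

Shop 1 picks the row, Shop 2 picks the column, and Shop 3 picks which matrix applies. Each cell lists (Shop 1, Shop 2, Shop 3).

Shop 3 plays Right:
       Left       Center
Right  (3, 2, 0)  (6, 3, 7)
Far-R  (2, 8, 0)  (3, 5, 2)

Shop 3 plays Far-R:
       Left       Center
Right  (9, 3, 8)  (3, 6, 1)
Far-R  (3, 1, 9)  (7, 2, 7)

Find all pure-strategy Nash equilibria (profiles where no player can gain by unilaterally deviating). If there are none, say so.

Shop 1 against (Left, Right): payoffs 3, 2 → best response Right.
Shop 1 against (Left, Far-R): payoffs 9, 3 → best response Right.
Shop 1 against (Center, Right): payoffs 6, 3 → best response Right.
Shop 1 against (Center, Far-R): payoffs 3, 7 → best response Far-R.
Shop 2 against (Right, Right): payoffs 2, 3 → best response Center.
Shop 2 against (Right, Far-R): payoffs 3, 6 → best response Center.
Shop 2 against (Far-R, Right): payoffs 8, 5 → best response Left.
Shop 2 against (Far-R, Far-R): payoffs 1, 2 → best response Center.
Shop 3 against (Right, Left): payoffs 0, 8 → best response Far-R.
Shop 3 against (Right, Center): payoffs 7, 1 → best response Right.
Shop 3 against (Far-R, Left): payoffs 0, 9 → best response Far-R.
Shop 3 against (Far-R, Center): payoffs 2, 7 → best response Far-R.
Mutual best responses: (Right, Center, Right); (Far-R, Center, Far-R).

(Right, Center, Right); (Far-R, Center, Far-R)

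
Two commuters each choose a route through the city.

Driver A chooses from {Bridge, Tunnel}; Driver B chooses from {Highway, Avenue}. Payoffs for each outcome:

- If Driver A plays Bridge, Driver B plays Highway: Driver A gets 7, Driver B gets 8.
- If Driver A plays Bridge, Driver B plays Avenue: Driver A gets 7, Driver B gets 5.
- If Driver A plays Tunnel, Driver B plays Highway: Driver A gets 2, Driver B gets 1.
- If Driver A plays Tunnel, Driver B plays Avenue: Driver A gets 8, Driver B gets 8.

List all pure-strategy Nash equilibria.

Pure-strategy Nash equilibria: (Bridge, Highway) and (Tunnel, Avenue)

For each strategy profile, look for a profitable unilateral deviation.
(Bridge, Highway): Driver A gets 7, best alternative 2; Driver B gets 8, best alternative 5. No profitable deviation — NE.
(Bridge, Avenue): Driver A can switch to Tunnel (7 → 8). Not NE.
(Tunnel, Highway): Driver A can switch to Bridge (2 → 7). Not NE.
(Tunnel, Avenue): Driver A gets 8, best alternative 7; Driver B gets 8, best alternative 1. No profitable deviation — NE.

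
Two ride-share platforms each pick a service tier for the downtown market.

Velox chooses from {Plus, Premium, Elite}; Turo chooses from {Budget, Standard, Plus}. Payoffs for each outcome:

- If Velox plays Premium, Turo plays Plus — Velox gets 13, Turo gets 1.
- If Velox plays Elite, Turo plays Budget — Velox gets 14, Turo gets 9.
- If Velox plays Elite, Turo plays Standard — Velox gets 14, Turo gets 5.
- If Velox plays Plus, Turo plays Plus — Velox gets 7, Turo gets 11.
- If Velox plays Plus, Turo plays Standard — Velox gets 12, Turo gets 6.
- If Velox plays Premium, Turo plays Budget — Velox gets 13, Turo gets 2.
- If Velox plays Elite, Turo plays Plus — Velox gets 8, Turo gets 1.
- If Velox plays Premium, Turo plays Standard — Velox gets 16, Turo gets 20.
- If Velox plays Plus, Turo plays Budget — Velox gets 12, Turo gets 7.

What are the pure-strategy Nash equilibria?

(Premium, Standard); (Elite, Budget)

(Plus, Budget): Velox can switch to Premium (12 → 13). Not NE.
(Plus, Standard): Velox can switch to Premium (12 → 16). Not NE.
(Plus, Plus): Velox can switch to Premium (7 → 13). Not NE.
(Premium, Budget): Velox can switch to Elite (13 → 14). Not NE.
(Premium, Standard): Velox gets 16, best alternative 14; Turo gets 20, best alternative 2. No profitable deviation — NE.
(Premium, Plus): Turo can switch to Budget (1 → 2). Not NE.
(Elite, Budget): Velox gets 14, best alternative 13; Turo gets 9, best alternative 5. No profitable deviation — NE.
(Elite, Standard): Velox can switch to Premium (14 → 16). Not NE.
(The remaining 1 profile has a profitable deviation by the same check.)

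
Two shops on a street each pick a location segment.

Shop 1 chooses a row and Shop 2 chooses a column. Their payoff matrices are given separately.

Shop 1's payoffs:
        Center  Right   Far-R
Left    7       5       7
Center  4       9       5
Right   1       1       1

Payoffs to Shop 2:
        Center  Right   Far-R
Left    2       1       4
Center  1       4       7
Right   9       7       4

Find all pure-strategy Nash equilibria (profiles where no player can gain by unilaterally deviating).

(Left, Far-R)

Check each profile: it is a Nash equilibrium iff no player can strictly gain by switching unilaterally.
(Left, Center): Shop 2 can switch to Far-R (2 → 4). Not NE.
(Left, Right): Shop 1 can switch to Center (5 → 9). Not NE.
(Left, Far-R): Shop 1 gets 7, best alternative 5; Shop 2 gets 4, best alternative 2. No profitable deviation — NE.
(Center, Center): Shop 1 can switch to Left (4 → 7). Not NE.
(Center, Right): Shop 2 can switch to Far-R (4 → 7). Not NE.
(Center, Far-R): Shop 1 can switch to Left (5 → 7). Not NE.
(Right, Center): Shop 1 can switch to Left (1 → 7). Not NE.
(Right, Right): Shop 1 can switch to Left (1 → 5). Not NE.
(Right, Far-R): Shop 1 can switch to Left (1 → 7). Not NE.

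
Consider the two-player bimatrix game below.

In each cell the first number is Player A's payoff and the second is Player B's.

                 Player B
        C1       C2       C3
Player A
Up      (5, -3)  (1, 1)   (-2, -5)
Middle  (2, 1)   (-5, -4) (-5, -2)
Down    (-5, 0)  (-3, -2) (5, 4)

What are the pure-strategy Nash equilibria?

(Up, C1): Player B can switch to C2 (-3 → 1). Not NE.
(Up, C2): Player A gets 1, best alternative -3; Player B gets 1, best alternative -3. No profitable deviation — NE.
(Up, C3): Player A can switch to Down (-2 → 5). Not NE.
(Middle, C1): Player A can switch to Up (2 → 5). Not NE.
(Middle, C2): Player A can switch to Up (-5 → 1). Not NE.
(Middle, C3): Player A can switch to Up (-5 → -2). Not NE.
(Down, C1): Player A can switch to Up (-5 → 5). Not NE.
(Down, C2): Player A can switch to Up (-3 → 1). Not NE.
(Down, C3): Player A gets 5, best alternative -2; Player B gets 4, best alternative 0. No profitable deviation — NE.

(Up, C2) and (Down, C3)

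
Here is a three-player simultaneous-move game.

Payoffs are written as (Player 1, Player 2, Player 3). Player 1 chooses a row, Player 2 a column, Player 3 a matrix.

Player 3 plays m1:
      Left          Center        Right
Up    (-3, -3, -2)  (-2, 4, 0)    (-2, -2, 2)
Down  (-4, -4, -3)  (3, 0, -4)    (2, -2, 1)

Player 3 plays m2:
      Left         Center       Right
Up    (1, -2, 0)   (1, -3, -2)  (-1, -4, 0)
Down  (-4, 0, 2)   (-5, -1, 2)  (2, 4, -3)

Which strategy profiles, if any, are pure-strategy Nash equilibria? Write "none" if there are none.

Player 1 against (Left, m1): payoffs -3, -4 → best response Up.
Player 1 against (Left, m2): payoffs 1, -4 → best response Up.
Player 1 against (Center, m1): payoffs -2, 3 → best response Down.
Player 1 against (Center, m2): payoffs 1, -5 → best response Up.
Player 1 against (Right, m1): payoffs -2, 2 → best response Down.
Player 1 against (Right, m2): payoffs -1, 2 → best response Down.
Player 2 against (Up, m1): payoffs -3, 4, -2 → best response Center.
Player 2 against (Up, m2): payoffs -2, -3, -4 → best response Left.
Player 2 against (Down, m1): payoffs -4, 0, -2 → best response Center.
Player 2 against (Down, m2): payoffs 0, -1, 4 → best response Right.
Player 3 against (Up, Left): payoffs -2, 0 → best response m2.
Player 3 against (Up, Center): payoffs 0, -2 → best response m1.
Player 3 against (Up, Right): payoffs 2, 0 → best response m1.
Player 3 against (Down, Left): payoffs -3, 2 → best response m2.
Player 3 against (Down, Center): payoffs -4, 2 → best response m2.
Player 3 against (Down, Right): payoffs 1, -3 → best response m1.
Mutual best responses: (Up, Left, m2).

The unique pure-strategy Nash equilibrium is (Up, Left, m2).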